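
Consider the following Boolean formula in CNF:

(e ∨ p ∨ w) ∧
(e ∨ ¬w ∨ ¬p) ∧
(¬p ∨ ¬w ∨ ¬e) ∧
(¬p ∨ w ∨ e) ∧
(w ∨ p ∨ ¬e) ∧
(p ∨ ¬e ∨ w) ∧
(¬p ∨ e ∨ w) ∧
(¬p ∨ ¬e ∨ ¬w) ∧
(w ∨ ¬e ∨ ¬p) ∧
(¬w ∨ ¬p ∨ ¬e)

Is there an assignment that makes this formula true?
Yes

Yes, the formula is satisfiable.

One satisfying assignment is: p=False, w=True, e=True

Verification: With this assignment, all 10 clauses evaluate to true.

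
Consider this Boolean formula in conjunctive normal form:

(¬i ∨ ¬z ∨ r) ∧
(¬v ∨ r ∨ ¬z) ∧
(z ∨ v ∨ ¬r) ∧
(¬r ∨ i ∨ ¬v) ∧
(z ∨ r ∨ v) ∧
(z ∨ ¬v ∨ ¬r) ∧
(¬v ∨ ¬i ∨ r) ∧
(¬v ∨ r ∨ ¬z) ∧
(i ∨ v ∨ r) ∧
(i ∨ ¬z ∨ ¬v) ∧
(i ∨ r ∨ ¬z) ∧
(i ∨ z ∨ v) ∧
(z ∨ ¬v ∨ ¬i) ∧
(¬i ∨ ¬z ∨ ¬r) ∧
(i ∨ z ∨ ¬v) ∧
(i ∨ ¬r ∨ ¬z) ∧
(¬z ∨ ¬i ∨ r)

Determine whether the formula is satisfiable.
No

No, the formula is not satisfiable.

No assignment of truth values to the variables can make all 17 clauses true simultaneously.

The formula is UNSAT (unsatisfiable).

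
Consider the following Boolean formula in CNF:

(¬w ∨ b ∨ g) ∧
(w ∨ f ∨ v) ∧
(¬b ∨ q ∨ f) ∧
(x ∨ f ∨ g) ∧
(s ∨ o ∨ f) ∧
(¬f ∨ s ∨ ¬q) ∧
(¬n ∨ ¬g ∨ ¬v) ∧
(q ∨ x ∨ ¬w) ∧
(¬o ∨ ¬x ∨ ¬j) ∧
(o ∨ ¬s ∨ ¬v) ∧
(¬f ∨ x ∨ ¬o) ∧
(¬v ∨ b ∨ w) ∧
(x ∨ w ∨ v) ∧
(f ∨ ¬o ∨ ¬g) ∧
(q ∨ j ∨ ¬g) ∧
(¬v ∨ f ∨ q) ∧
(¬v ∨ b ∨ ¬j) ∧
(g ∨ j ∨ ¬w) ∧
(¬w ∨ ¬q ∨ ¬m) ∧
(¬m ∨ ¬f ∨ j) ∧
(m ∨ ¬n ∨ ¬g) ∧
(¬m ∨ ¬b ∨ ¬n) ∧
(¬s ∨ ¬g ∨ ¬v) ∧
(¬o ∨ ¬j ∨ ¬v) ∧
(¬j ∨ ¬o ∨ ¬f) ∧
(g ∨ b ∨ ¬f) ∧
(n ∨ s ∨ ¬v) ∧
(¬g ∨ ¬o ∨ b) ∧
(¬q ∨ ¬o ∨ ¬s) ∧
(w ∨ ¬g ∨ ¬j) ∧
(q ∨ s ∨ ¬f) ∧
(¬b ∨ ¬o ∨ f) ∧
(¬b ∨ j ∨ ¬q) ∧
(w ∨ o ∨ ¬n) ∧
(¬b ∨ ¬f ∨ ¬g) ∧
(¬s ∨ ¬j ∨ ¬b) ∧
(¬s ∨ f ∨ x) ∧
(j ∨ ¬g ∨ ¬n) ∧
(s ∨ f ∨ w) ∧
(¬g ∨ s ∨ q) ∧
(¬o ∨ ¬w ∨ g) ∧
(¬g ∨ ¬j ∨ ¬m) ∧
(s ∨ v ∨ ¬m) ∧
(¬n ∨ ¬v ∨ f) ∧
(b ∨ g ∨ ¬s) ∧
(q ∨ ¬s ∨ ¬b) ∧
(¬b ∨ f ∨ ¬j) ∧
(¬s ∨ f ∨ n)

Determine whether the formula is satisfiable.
Yes

Yes, the formula is satisfiable.

One satisfying assignment is: f=True, g=True, s=True, j=True, v=False, q=False, m=False, o=False, b=False, x=True, w=True, n=False

Verification: With this assignment, all 48 clauses evaluate to true.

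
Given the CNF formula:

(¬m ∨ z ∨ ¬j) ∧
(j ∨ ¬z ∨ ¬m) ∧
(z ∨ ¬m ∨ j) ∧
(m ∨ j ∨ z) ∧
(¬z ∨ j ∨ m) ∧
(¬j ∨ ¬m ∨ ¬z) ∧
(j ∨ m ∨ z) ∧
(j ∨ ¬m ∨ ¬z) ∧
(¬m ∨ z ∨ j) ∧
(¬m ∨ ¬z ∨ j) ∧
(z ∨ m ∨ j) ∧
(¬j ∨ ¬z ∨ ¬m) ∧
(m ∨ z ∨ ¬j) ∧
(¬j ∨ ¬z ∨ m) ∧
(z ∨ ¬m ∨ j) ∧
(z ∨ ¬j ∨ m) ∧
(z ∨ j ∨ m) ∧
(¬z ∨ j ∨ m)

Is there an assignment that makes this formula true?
No

No, the formula is not satisfiable.

No assignment of truth values to the variables can make all 18 clauses true simultaneously.

The formula is UNSAT (unsatisfiable).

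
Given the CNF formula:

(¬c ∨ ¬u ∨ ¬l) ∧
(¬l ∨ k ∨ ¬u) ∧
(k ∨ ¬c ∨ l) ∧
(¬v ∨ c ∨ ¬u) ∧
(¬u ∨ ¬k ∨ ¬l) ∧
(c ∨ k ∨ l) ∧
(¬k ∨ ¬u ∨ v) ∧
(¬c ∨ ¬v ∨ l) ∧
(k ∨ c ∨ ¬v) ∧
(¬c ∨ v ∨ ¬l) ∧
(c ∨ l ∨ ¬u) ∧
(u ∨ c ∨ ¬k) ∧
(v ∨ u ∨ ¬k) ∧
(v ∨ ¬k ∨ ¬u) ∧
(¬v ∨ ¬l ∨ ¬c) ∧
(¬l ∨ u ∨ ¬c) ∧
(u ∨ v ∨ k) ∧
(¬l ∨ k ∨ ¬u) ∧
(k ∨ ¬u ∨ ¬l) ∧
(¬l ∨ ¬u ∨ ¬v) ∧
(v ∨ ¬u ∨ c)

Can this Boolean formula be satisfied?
No

No, the formula is not satisfiable.

No assignment of truth values to the variables can make all 21 clauses true simultaneously.

The formula is UNSAT (unsatisfiable).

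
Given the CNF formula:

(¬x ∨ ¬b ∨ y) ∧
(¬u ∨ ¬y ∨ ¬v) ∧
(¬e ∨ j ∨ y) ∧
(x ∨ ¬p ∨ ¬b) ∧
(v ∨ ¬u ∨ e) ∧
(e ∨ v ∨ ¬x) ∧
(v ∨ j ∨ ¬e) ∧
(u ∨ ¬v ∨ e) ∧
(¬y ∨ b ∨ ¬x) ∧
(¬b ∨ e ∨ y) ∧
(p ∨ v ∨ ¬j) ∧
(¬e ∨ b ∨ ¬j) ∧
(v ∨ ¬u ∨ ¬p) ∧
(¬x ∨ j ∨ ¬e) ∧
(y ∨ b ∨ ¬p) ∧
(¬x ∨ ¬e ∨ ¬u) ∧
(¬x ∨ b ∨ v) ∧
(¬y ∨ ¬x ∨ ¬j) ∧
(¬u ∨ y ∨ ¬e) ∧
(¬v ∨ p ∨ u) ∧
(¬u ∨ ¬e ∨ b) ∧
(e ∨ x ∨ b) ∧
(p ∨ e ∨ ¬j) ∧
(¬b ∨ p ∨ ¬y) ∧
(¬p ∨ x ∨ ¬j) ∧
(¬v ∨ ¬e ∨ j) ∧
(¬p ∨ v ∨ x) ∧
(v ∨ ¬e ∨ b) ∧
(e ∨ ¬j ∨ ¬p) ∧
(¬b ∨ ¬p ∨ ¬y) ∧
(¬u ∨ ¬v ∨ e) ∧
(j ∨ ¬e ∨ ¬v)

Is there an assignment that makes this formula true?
No

No, the formula is not satisfiable.

No assignment of truth values to the variables can make all 32 clauses true simultaneously.

The formula is UNSAT (unsatisfiable).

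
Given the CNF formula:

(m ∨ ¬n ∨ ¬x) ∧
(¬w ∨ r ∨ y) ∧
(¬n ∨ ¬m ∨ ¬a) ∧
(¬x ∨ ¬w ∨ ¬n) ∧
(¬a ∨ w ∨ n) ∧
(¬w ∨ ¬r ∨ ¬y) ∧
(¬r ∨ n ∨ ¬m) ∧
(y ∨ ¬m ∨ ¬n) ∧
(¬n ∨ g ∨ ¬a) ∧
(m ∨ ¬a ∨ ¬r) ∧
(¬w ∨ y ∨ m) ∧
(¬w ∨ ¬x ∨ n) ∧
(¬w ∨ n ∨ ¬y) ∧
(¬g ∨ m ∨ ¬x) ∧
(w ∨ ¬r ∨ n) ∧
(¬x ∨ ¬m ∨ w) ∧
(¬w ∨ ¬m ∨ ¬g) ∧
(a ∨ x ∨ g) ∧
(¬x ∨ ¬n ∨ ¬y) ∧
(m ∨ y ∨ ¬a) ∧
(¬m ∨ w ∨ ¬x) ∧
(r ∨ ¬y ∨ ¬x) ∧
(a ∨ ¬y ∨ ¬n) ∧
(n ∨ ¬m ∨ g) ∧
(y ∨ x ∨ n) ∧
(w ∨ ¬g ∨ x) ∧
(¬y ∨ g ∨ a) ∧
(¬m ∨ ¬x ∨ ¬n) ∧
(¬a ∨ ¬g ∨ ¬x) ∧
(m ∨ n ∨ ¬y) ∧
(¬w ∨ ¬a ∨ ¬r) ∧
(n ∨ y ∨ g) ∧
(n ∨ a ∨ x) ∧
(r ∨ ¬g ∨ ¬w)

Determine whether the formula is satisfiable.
No

No, the formula is not satisfiable.

No assignment of truth values to the variables can make all 34 clauses true simultaneously.

The formula is UNSAT (unsatisfiable).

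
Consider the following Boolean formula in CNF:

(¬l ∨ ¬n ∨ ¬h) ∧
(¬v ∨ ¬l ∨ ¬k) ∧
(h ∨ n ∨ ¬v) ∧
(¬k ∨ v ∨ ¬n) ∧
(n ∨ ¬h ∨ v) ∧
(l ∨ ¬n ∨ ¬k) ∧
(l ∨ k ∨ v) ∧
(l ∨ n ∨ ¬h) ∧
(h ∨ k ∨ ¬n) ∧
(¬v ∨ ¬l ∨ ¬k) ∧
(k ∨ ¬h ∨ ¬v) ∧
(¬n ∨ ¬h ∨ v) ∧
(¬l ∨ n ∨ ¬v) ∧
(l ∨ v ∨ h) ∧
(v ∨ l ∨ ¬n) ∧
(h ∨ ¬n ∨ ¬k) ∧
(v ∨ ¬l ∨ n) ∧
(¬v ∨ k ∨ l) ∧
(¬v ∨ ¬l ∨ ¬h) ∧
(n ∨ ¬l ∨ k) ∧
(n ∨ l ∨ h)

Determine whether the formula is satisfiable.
No

No, the formula is not satisfiable.

No assignment of truth values to the variables can make all 21 clauses true simultaneously.

The formula is UNSAT (unsatisfiable).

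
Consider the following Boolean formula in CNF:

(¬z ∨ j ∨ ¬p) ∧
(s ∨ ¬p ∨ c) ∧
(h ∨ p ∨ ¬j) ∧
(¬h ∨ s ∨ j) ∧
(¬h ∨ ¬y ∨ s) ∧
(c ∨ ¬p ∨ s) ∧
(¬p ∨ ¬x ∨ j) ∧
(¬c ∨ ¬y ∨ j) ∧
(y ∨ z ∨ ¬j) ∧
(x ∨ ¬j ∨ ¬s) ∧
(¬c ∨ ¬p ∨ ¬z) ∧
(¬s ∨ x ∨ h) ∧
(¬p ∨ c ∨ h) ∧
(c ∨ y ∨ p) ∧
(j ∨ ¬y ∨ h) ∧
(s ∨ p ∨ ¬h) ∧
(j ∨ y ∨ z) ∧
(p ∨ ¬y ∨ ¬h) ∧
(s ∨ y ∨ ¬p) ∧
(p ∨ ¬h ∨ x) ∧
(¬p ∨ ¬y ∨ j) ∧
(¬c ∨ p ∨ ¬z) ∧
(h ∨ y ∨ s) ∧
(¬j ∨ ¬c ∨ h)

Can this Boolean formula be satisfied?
Yes

Yes, the formula is satisfiable.

One satisfying assignment is: p=True, c=False, y=False, s=True, h=True, j=True, z=True, x=True

Verification: With this assignment, all 24 clauses evaluate to true.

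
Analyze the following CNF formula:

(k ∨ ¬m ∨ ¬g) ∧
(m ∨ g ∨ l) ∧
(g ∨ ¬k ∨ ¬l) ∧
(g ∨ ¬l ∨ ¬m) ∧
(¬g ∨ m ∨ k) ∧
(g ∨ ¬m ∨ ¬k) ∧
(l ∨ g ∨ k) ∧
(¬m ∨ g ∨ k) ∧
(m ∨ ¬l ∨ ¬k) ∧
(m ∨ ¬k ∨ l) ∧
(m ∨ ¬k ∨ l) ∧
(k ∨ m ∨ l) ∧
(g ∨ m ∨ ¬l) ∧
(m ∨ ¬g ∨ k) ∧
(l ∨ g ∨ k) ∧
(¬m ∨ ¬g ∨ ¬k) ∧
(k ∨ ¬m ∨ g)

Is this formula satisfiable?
No

No, the formula is not satisfiable.

No assignment of truth values to the variables can make all 17 clauses true simultaneously.

The formula is UNSAT (unsatisfiable).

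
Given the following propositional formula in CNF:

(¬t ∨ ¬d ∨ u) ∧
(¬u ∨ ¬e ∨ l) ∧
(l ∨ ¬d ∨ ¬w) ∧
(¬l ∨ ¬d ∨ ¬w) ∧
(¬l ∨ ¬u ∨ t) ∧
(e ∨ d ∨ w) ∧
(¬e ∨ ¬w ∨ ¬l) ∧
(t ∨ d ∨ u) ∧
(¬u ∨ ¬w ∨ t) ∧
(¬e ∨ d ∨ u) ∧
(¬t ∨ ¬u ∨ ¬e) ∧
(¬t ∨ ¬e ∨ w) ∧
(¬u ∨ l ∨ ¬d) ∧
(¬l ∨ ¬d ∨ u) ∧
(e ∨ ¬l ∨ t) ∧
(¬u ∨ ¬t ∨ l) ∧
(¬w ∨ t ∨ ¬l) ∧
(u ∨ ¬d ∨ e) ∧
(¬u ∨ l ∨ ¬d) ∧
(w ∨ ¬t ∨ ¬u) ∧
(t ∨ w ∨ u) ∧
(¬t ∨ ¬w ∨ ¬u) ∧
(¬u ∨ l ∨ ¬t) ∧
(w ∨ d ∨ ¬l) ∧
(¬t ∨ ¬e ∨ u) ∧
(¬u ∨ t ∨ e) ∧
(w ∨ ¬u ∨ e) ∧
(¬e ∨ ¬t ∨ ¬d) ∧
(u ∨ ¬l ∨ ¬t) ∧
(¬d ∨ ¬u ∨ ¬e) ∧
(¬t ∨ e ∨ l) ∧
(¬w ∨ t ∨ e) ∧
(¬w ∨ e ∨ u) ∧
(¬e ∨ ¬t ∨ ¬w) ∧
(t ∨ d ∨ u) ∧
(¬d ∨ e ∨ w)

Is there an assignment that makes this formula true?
No

No, the formula is not satisfiable.

No assignment of truth values to the variables can make all 36 clauses true simultaneously.

The formula is UNSAT (unsatisfiable).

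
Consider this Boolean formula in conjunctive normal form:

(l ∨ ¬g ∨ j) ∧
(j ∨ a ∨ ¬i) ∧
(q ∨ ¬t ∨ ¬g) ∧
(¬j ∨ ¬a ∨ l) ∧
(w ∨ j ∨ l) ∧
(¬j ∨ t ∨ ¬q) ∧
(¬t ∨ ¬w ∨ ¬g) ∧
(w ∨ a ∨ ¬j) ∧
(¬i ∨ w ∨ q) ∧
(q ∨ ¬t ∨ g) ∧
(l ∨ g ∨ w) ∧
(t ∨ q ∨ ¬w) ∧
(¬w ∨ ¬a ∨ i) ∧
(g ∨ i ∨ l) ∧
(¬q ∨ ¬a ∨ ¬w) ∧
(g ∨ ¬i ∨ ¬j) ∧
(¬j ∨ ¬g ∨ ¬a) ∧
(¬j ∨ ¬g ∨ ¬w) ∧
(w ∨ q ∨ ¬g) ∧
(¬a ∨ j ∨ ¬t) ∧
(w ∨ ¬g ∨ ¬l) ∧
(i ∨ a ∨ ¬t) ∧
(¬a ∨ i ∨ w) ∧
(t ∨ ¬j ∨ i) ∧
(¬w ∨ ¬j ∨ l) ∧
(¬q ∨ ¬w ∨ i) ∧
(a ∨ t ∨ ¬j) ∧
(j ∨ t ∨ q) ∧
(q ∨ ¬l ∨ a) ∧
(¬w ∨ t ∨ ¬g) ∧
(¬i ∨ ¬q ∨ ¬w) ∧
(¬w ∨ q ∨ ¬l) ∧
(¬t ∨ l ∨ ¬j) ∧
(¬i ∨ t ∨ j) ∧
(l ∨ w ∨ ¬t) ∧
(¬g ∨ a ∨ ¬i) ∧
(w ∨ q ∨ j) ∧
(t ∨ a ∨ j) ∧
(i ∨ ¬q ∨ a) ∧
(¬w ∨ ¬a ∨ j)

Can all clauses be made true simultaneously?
No

No, the formula is not satisfiable.

No assignment of truth values to the variables can make all 40 clauses true simultaneously.

The formula is UNSAT (unsatisfiable).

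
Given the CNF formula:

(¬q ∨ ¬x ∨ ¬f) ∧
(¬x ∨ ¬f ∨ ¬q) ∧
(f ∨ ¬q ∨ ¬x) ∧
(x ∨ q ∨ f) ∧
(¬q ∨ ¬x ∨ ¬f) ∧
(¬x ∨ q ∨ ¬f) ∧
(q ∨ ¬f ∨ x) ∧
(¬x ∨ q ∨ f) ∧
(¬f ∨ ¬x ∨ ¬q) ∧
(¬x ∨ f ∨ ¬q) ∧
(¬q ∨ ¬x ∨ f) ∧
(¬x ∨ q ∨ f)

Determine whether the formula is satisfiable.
Yes

Yes, the formula is satisfiable.

One satisfying assignment is: f=False, x=False, q=True

Verification: With this assignment, all 12 clauses evaluate to true.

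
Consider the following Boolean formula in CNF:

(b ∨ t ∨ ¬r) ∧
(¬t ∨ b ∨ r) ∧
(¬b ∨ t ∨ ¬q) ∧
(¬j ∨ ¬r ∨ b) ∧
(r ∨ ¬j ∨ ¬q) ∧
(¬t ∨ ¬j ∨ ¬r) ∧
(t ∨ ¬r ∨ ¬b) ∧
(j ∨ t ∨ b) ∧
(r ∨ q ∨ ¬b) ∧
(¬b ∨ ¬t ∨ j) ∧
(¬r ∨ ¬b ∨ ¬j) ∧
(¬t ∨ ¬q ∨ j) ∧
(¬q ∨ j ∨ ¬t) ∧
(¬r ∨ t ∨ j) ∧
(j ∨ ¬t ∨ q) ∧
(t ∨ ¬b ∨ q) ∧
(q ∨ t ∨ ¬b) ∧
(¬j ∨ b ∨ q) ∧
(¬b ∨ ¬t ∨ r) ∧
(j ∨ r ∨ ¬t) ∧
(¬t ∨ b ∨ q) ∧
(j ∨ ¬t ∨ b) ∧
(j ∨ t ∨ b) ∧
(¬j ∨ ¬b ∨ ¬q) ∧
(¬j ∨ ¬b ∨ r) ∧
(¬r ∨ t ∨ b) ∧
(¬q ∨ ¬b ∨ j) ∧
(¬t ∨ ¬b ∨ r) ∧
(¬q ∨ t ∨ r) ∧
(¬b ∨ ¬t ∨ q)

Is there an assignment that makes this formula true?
No

No, the formula is not satisfiable.

No assignment of truth values to the variables can make all 30 clauses true simultaneously.

The formula is UNSAT (unsatisfiable).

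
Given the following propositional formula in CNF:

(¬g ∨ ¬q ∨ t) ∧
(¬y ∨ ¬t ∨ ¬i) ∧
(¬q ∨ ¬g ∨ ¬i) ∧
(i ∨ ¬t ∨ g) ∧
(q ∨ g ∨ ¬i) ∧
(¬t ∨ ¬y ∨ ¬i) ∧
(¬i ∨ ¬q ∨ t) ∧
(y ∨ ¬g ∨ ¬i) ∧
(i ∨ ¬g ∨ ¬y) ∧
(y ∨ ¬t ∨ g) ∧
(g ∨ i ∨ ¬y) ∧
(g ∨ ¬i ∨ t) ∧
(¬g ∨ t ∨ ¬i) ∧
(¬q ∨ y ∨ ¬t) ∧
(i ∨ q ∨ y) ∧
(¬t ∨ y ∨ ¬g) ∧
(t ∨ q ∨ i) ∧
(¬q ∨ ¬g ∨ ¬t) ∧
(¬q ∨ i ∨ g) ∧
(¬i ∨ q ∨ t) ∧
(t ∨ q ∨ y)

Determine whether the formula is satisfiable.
No

No, the formula is not satisfiable.

No assignment of truth values to the variables can make all 21 clauses true simultaneously.

The formula is UNSAT (unsatisfiable).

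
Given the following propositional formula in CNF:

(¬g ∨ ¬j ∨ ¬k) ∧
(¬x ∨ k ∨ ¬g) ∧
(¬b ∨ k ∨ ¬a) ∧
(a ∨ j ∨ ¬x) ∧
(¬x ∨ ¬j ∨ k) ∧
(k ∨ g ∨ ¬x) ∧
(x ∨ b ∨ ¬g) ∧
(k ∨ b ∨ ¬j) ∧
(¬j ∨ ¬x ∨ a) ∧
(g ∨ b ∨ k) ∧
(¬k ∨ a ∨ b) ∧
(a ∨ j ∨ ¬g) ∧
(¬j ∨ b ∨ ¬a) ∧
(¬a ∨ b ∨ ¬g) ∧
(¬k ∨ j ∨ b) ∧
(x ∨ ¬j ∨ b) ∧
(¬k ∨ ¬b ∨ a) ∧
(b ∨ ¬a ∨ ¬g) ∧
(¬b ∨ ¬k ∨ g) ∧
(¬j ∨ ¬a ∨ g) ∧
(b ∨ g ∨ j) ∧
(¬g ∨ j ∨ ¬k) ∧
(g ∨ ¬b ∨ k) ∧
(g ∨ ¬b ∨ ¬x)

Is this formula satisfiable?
Yes

Yes, the formula is satisfiable.

One satisfying assignment is: k=False, a=False, x=False, g=True, b=True, j=True

Verification: With this assignment, all 24 clauses evaluate to true.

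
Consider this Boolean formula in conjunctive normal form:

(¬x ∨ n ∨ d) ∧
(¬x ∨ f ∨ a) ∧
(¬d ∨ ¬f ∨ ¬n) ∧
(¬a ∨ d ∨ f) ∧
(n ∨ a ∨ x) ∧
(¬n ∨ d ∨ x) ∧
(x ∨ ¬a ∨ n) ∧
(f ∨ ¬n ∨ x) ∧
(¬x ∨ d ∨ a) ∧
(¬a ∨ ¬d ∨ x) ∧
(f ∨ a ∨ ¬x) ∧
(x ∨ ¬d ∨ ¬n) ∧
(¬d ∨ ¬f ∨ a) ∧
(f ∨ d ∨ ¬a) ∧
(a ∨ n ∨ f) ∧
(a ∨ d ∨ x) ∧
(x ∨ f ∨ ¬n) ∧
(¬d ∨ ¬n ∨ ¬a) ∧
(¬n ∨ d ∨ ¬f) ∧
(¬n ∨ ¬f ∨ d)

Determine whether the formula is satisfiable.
Yes

Yes, the formula is satisfiable.

One satisfying assignment is: d=True, n=False, x=True, a=True, f=False

Verification: With this assignment, all 20 clauses evaluate to true.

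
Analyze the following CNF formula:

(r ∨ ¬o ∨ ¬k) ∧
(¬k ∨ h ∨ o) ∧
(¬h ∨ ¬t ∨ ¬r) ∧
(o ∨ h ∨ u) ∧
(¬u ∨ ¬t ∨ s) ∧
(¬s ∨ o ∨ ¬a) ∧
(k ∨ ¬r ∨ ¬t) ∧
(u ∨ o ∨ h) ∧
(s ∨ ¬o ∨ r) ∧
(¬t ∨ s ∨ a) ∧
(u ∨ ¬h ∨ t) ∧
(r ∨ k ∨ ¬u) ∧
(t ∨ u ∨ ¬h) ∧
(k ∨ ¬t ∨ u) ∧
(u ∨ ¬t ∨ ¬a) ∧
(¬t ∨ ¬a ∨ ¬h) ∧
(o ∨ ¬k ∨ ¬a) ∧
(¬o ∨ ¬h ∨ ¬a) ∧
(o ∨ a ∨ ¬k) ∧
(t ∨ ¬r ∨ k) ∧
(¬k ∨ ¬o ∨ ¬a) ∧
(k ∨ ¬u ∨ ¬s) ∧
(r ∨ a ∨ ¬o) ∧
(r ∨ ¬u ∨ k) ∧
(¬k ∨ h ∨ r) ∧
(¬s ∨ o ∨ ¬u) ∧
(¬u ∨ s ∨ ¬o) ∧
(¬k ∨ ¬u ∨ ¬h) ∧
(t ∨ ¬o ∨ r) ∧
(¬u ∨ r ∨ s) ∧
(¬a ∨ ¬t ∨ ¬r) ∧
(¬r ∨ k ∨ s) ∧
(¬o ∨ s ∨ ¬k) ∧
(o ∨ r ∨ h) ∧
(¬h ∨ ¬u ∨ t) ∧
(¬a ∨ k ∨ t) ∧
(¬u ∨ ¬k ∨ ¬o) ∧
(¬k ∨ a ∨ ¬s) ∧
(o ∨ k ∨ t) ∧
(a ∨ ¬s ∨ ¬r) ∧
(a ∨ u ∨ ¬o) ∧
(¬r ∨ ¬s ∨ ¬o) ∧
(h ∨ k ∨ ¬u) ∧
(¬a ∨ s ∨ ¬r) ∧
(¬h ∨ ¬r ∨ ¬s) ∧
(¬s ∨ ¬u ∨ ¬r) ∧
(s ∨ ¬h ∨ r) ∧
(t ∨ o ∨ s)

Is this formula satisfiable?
No

No, the formula is not satisfiable.

No assignment of truth values to the variables can make all 48 clauses true simultaneously.

The formula is UNSAT (unsatisfiable).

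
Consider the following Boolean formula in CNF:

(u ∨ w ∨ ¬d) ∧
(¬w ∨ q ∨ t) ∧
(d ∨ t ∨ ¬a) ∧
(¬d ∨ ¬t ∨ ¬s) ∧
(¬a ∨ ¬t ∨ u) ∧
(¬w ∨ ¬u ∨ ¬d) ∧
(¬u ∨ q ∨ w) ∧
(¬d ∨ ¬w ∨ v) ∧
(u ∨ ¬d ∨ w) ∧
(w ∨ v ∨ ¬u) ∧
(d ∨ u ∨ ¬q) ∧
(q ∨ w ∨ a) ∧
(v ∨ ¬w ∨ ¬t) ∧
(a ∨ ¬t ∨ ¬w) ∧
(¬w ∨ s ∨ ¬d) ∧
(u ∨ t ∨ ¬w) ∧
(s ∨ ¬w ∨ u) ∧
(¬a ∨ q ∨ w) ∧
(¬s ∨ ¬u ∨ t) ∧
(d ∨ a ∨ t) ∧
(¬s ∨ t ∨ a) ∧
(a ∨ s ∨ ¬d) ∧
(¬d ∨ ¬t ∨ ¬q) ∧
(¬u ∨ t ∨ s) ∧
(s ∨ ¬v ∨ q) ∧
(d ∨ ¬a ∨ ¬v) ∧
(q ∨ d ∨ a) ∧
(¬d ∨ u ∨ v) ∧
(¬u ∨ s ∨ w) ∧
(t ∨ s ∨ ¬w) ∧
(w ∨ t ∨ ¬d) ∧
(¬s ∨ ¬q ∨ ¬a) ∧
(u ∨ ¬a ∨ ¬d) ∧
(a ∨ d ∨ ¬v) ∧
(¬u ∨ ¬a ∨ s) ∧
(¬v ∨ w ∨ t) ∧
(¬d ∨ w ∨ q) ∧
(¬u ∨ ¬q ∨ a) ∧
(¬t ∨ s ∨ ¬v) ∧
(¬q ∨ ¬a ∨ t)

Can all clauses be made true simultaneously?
No

No, the formula is not satisfiable.

No assignment of truth values to the variables can make all 40 clauses true simultaneously.

The formula is UNSAT (unsatisfiable).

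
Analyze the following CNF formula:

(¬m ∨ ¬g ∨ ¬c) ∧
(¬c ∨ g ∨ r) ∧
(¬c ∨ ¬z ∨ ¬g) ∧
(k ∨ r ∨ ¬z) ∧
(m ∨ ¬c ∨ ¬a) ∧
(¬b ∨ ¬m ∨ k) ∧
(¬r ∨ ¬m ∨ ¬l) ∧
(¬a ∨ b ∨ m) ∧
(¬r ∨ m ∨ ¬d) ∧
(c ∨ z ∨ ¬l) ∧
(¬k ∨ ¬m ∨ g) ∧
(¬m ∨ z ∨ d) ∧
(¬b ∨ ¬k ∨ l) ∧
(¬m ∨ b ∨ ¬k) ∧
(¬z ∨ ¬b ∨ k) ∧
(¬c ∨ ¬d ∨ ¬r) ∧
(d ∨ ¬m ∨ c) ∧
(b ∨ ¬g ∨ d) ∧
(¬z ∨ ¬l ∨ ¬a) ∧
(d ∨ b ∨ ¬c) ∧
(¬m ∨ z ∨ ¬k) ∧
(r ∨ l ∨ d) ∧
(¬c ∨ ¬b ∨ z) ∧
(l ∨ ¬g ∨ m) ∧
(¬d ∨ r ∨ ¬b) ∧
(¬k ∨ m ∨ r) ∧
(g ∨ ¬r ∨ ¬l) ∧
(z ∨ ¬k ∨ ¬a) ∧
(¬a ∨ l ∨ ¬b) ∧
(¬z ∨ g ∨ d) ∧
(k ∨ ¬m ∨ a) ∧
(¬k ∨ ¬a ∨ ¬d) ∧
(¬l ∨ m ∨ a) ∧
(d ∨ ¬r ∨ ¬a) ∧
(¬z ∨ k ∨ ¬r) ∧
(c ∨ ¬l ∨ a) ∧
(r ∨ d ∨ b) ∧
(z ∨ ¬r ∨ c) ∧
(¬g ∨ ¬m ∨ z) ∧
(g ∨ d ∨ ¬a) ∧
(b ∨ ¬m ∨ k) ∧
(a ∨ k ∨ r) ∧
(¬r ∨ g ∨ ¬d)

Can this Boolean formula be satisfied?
No

No, the formula is not satisfiable.

No assignment of truth values to the variables can make all 43 clauses true simultaneously.

The formula is UNSAT (unsatisfiable).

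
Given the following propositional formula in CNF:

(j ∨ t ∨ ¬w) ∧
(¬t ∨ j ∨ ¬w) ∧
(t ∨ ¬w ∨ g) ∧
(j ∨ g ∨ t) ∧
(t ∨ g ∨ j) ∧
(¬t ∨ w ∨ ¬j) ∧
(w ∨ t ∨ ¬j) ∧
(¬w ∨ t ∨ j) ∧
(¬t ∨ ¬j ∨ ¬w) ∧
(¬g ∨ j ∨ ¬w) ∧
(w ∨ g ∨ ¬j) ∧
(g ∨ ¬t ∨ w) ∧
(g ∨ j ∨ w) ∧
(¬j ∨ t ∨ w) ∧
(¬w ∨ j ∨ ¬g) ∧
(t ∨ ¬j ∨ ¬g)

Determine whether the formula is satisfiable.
Yes

Yes, the formula is satisfiable.

One satisfying assignment is: j=False, g=True, w=False, t=True

Verification: With this assignment, all 16 clauses evaluate to true.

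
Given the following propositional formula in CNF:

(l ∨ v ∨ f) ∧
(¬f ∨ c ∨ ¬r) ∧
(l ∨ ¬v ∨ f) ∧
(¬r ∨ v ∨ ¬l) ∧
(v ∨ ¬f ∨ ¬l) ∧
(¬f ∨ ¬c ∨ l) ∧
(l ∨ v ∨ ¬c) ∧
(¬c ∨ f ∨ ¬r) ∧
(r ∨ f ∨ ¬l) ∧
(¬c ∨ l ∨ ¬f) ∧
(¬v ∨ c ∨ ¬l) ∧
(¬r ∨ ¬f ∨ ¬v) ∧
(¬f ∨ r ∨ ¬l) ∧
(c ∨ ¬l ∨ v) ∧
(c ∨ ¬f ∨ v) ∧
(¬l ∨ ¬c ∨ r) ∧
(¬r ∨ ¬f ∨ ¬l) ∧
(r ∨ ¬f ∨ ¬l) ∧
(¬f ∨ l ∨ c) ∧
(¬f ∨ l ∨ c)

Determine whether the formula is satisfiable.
No

No, the formula is not satisfiable.

No assignment of truth values to the variables can make all 20 clauses true simultaneously.

The formula is UNSAT (unsatisfiable).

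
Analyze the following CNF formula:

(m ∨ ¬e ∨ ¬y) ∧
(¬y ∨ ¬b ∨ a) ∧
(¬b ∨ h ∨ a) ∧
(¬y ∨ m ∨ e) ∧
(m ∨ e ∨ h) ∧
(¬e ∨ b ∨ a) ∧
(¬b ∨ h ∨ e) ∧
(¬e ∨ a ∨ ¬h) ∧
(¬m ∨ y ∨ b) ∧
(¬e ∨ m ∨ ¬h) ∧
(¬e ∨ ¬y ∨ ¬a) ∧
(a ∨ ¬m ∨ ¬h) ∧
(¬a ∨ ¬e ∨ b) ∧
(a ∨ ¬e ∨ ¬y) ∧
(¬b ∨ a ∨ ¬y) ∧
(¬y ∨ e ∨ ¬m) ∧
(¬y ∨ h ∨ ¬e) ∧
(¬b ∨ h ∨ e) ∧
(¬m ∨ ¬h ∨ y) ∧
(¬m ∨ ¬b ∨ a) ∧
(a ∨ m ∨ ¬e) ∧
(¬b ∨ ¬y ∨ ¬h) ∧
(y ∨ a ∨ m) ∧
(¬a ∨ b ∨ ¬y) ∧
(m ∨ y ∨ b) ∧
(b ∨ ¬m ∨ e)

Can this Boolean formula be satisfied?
Yes

Yes, the formula is satisfiable.

One satisfying assignment is: e=True, a=True, h=False, m=True, b=True, y=False

Verification: With this assignment, all 26 clauses evaluate to true.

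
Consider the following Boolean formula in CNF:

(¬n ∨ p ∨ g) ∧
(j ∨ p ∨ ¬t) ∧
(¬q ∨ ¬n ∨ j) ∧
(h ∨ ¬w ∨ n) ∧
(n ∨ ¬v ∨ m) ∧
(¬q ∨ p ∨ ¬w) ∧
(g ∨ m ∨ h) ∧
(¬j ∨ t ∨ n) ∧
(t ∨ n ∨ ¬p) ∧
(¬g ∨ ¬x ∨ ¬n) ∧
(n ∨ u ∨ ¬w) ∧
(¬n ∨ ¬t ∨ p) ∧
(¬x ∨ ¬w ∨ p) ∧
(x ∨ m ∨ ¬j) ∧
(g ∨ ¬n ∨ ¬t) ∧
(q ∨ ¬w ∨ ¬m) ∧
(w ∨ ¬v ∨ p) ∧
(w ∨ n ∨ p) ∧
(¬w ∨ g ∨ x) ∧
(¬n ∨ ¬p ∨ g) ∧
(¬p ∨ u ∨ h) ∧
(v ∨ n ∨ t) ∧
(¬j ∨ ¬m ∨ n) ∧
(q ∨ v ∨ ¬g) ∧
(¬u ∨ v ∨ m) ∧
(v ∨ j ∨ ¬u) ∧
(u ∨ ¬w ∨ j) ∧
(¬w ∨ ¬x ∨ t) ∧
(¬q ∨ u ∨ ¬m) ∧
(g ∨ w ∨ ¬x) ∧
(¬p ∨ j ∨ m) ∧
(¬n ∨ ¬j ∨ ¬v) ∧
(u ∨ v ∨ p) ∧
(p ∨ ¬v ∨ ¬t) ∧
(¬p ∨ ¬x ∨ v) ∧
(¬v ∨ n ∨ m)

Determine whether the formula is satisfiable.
Yes

Yes, the formula is satisfiable.

One satisfying assignment is: p=False, w=True, q=False, g=True, h=False, m=False, t=False, v=True, n=True, u=True, j=False, x=False

Verification: With this assignment, all 36 clauses evaluate to true.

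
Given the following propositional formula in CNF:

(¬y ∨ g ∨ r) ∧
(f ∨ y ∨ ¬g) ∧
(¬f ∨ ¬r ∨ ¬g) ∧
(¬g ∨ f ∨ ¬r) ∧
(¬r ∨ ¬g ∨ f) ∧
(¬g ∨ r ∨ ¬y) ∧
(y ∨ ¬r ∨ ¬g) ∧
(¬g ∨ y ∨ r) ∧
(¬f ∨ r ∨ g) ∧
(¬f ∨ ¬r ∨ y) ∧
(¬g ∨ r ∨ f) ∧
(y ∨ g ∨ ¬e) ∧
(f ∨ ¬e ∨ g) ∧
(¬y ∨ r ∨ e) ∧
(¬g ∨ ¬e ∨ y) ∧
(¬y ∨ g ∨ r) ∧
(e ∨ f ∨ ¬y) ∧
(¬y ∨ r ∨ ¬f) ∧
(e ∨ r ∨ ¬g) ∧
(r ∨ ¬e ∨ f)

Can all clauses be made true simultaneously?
Yes

Yes, the formula is satisfiable.

One satisfying assignment is: r=False, y=False, g=False, f=False, e=False

Verification: With this assignment, all 20 clauses evaluate to true.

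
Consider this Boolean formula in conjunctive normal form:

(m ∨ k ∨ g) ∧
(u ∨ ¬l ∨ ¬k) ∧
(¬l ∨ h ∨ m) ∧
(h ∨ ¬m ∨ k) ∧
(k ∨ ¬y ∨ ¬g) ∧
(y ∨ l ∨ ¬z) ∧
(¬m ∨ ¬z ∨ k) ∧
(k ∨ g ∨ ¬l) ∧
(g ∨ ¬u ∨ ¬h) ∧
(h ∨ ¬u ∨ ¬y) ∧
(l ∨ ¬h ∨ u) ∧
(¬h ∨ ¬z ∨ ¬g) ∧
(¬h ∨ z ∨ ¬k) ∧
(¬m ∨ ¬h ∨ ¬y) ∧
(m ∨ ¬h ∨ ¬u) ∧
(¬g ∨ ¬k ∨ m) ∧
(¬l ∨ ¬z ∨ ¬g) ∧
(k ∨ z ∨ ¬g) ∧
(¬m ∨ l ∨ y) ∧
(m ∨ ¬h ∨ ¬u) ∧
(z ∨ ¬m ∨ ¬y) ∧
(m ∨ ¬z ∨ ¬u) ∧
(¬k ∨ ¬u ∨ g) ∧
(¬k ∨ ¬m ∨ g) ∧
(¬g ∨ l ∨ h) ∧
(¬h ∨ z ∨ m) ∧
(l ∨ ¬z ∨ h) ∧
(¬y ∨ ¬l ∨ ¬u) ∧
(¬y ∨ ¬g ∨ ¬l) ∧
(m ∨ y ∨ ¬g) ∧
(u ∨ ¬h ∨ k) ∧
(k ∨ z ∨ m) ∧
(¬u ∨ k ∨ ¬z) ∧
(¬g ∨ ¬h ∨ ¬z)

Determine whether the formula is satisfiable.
Yes

Yes, the formula is satisfiable.

One satisfying assignment is: m=False, z=False, u=False, h=False, y=False, g=False, k=True, l=False

Verification: With this assignment, all 34 clauses evaluate to true.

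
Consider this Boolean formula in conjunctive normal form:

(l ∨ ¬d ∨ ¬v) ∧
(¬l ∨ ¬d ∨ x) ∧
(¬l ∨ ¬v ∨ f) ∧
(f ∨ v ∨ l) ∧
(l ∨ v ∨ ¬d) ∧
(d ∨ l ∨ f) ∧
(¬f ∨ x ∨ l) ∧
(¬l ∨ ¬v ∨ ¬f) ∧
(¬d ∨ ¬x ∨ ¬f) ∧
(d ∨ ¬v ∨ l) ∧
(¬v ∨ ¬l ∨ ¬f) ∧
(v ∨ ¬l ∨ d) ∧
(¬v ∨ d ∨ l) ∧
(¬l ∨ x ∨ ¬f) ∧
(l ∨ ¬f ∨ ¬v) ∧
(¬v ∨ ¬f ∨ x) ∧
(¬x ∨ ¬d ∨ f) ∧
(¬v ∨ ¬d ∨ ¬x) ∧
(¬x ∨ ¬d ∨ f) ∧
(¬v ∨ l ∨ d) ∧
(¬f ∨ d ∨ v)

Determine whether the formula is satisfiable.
No

No, the formula is not satisfiable.

No assignment of truth values to the variables can make all 21 clauses true simultaneously.

The formula is UNSAT (unsatisfiable).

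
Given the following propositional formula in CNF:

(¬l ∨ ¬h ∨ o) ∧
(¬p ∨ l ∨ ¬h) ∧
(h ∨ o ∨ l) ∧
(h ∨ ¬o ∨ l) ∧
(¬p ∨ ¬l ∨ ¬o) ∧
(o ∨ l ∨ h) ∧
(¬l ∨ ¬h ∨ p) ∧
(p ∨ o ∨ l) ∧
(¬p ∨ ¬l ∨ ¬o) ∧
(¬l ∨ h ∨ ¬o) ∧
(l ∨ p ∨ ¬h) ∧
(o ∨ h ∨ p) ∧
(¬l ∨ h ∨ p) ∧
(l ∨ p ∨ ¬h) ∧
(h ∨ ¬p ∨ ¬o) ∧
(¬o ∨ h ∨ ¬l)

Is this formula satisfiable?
Yes

Yes, the formula is satisfiable.

One satisfying assignment is: h=False, p=True, l=True, o=False

Verification: With this assignment, all 16 clauses evaluate to true.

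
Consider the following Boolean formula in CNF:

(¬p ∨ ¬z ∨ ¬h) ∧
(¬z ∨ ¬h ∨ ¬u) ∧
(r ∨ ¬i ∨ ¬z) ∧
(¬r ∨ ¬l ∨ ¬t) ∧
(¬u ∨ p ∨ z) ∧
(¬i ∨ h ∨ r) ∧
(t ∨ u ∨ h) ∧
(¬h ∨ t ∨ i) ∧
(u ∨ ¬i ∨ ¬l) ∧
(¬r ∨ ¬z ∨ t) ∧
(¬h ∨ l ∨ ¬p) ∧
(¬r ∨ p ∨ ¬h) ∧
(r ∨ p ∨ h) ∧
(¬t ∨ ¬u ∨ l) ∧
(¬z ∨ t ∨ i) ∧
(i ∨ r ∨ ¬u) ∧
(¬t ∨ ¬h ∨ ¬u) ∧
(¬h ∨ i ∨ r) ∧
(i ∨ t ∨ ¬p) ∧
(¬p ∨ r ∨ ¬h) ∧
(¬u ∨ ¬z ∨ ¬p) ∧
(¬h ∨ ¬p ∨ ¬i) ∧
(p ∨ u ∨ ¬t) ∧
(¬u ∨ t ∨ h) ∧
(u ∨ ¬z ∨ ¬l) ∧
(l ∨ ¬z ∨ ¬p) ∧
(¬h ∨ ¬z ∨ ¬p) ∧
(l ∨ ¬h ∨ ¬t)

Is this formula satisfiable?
Yes

Yes, the formula is satisfiable.

One satisfying assignment is: l=False, p=True, r=False, t=True, i=False, z=False, u=False, h=False

Verification: With this assignment, all 28 clauses evaluate to true.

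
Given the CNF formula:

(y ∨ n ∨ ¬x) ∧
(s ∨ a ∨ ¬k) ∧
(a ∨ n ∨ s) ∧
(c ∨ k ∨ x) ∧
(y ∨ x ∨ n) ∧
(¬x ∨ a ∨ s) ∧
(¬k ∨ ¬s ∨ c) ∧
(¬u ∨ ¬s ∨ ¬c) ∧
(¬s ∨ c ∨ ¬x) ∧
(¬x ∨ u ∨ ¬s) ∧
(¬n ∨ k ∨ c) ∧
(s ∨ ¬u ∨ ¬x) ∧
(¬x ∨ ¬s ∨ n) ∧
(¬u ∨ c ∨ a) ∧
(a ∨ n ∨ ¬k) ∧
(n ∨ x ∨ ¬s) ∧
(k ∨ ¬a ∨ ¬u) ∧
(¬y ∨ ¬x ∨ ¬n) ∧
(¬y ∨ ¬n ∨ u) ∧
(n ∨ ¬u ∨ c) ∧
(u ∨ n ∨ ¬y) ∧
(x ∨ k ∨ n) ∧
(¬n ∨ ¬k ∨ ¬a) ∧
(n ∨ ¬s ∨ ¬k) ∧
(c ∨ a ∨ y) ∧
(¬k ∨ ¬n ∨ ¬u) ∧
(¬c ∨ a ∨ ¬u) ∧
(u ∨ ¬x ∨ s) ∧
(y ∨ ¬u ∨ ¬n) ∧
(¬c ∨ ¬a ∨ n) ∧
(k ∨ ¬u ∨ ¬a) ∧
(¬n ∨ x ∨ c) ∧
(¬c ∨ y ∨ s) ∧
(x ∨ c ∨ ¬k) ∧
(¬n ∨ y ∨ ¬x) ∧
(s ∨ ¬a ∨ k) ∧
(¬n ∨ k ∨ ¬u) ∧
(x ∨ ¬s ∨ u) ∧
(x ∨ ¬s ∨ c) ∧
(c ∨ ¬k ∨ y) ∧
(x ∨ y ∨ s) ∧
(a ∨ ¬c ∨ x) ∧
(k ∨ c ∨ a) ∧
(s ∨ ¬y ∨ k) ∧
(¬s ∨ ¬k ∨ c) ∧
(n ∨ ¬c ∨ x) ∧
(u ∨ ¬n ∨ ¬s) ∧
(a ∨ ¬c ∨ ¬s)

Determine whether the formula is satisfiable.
No

No, the formula is not satisfiable.

No assignment of truth values to the variables can make all 48 clauses true simultaneously.

The formula is UNSAT (unsatisfiable).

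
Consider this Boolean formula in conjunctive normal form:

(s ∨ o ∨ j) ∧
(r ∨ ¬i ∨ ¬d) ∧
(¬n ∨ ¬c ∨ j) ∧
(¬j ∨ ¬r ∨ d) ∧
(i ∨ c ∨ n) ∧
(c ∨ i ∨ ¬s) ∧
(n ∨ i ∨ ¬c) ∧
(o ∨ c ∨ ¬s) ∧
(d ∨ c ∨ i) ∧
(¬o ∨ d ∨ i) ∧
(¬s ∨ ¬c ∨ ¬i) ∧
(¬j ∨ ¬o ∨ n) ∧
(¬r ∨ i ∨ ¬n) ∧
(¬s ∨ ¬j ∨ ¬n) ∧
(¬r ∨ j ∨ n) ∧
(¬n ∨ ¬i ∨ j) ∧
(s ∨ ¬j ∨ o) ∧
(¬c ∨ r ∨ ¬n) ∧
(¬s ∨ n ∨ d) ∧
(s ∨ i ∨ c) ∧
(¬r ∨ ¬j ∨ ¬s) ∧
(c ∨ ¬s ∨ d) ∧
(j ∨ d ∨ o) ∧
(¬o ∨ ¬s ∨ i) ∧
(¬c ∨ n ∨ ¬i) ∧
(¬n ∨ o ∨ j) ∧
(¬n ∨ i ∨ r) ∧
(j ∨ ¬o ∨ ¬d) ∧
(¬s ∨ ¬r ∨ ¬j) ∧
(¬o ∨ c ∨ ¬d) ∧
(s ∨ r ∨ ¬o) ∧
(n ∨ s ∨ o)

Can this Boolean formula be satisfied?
Yes

Yes, the formula is satisfiable.

One satisfying assignment is: n=True, i=True, d=True, c=True, j=True, r=True, s=False, o=True

Verification: With this assignment, all 32 clauses evaluate to true.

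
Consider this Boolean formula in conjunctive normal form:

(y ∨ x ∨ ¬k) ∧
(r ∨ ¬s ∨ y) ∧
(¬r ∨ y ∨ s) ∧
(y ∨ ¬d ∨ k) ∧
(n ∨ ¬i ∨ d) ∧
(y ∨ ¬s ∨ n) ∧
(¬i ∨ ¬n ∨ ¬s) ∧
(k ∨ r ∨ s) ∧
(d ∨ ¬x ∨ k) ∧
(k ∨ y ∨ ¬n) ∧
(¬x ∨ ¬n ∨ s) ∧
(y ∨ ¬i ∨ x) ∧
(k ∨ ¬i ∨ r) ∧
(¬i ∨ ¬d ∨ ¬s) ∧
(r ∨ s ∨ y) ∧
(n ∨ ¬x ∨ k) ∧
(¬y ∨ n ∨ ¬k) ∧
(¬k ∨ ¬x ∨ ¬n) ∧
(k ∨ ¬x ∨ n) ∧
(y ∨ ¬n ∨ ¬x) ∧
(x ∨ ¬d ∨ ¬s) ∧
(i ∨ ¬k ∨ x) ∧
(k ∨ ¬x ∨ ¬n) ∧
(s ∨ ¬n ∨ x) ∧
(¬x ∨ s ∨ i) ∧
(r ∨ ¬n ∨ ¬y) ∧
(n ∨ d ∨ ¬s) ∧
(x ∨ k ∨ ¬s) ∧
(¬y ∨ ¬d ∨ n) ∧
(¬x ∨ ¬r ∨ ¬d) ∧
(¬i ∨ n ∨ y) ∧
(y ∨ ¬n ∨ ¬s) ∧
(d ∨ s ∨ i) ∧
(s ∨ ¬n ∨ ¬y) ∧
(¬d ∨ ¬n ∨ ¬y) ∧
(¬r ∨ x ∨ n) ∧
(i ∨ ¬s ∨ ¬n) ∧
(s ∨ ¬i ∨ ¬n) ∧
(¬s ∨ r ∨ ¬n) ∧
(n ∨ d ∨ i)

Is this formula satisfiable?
No

No, the formula is not satisfiable.

No assignment of truth values to the variables can make all 40 clauses true simultaneously.

The formula is UNSAT (unsatisfiable).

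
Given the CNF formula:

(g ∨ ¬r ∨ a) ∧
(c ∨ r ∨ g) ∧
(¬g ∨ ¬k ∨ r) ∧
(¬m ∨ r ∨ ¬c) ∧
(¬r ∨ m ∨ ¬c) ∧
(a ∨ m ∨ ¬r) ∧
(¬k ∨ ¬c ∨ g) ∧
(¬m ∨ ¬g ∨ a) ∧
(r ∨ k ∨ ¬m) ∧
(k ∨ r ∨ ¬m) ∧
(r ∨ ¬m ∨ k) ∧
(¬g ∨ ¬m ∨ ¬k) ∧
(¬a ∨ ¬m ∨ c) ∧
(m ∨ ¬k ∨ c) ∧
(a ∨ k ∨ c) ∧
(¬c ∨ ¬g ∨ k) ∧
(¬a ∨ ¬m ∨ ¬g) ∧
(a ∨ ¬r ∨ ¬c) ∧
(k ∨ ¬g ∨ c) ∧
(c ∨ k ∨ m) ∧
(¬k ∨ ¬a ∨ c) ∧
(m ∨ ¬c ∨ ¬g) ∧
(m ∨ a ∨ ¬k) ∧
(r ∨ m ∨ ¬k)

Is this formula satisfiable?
Yes

Yes, the formula is satisfiable.

One satisfying assignment is: c=True, a=False, r=False, m=False, k=False, g=False

Verification: With this assignment, all 24 clauses evaluate to true.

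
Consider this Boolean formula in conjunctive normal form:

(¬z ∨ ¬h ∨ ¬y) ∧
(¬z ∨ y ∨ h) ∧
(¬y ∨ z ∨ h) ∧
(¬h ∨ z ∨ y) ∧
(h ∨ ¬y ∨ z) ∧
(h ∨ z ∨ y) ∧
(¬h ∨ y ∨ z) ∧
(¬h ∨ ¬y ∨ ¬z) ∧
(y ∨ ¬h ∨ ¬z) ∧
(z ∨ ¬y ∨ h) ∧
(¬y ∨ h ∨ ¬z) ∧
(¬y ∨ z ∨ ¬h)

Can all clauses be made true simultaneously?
No

No, the formula is not satisfiable.

No assignment of truth values to the variables can make all 12 clauses true simultaneously.

The formula is UNSAT (unsatisfiable).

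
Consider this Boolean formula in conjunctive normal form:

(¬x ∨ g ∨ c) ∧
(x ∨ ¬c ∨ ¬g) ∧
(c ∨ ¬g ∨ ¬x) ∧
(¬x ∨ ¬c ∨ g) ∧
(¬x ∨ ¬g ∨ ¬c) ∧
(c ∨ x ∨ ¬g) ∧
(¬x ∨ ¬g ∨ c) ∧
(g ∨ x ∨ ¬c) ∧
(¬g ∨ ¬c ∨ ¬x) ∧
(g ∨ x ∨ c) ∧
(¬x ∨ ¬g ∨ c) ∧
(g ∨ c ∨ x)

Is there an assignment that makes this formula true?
No

No, the formula is not satisfiable.

No assignment of truth values to the variables can make all 12 clauses true simultaneously.

The formula is UNSAT (unsatisfiable).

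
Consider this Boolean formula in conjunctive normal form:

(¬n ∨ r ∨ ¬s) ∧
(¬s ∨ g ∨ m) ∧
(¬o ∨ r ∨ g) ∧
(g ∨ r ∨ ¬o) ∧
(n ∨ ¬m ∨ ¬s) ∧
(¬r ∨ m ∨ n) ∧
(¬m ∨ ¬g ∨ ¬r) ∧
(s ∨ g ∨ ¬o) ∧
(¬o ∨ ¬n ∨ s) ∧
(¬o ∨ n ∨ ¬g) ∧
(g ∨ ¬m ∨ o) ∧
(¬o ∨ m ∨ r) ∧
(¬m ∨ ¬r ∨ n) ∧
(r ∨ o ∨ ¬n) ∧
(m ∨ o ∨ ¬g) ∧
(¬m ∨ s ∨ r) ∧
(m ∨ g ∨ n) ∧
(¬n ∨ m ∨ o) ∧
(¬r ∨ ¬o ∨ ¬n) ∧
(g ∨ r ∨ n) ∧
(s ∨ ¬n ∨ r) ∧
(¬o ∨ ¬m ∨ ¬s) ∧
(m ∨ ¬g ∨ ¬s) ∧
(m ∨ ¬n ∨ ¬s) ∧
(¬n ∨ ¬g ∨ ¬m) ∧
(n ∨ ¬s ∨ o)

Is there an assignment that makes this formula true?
No

No, the formula is not satisfiable.

No assignment of truth values to the variables can make all 26 clauses true simultaneously.

The formula is UNSAT (unsatisfiable).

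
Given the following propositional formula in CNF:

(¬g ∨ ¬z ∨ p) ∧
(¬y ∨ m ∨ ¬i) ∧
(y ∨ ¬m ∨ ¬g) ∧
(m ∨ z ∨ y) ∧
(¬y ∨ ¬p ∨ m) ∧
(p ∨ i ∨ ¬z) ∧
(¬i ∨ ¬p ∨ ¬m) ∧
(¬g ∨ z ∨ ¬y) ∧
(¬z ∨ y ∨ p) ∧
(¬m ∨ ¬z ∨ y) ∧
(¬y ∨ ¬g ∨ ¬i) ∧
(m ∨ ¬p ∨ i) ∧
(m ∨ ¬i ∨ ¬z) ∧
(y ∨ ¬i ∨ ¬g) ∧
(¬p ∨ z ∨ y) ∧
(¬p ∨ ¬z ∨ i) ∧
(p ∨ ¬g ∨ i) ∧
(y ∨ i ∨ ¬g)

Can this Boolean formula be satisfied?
Yes

Yes, the formula is satisfiable.

One satisfying assignment is: p=False, i=False, y=True, z=False, m=False, g=False

Verification: With this assignment, all 18 clauses evaluate to true.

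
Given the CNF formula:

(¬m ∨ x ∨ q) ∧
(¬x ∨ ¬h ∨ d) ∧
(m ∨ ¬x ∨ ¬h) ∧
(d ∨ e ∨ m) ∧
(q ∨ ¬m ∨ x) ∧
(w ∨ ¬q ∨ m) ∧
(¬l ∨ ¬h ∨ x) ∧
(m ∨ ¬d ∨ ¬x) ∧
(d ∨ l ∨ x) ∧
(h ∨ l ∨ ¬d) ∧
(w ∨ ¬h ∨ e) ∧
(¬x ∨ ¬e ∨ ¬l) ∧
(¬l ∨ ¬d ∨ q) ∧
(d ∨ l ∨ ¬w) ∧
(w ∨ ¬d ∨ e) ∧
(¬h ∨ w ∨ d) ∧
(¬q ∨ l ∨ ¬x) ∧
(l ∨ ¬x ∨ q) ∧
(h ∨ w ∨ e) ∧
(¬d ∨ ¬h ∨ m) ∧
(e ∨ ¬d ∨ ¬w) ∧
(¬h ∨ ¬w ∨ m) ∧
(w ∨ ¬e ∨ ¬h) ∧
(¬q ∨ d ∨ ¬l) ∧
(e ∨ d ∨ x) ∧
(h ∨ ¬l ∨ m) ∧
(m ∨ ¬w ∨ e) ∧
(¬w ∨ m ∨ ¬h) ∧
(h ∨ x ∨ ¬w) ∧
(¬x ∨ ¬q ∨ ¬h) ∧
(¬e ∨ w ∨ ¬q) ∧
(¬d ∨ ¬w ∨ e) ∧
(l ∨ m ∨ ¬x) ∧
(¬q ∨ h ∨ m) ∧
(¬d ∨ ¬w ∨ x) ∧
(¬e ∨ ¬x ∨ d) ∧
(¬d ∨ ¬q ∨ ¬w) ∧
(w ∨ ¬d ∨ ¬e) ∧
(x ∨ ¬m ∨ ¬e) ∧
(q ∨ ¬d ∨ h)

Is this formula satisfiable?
Yes

Yes, the formula is satisfiable.

One satisfying assignment is: l=True, q=False, m=True, h=False, e=False, x=True, w=True, d=False

Verification: With this assignment, all 40 clauses evaluate to true.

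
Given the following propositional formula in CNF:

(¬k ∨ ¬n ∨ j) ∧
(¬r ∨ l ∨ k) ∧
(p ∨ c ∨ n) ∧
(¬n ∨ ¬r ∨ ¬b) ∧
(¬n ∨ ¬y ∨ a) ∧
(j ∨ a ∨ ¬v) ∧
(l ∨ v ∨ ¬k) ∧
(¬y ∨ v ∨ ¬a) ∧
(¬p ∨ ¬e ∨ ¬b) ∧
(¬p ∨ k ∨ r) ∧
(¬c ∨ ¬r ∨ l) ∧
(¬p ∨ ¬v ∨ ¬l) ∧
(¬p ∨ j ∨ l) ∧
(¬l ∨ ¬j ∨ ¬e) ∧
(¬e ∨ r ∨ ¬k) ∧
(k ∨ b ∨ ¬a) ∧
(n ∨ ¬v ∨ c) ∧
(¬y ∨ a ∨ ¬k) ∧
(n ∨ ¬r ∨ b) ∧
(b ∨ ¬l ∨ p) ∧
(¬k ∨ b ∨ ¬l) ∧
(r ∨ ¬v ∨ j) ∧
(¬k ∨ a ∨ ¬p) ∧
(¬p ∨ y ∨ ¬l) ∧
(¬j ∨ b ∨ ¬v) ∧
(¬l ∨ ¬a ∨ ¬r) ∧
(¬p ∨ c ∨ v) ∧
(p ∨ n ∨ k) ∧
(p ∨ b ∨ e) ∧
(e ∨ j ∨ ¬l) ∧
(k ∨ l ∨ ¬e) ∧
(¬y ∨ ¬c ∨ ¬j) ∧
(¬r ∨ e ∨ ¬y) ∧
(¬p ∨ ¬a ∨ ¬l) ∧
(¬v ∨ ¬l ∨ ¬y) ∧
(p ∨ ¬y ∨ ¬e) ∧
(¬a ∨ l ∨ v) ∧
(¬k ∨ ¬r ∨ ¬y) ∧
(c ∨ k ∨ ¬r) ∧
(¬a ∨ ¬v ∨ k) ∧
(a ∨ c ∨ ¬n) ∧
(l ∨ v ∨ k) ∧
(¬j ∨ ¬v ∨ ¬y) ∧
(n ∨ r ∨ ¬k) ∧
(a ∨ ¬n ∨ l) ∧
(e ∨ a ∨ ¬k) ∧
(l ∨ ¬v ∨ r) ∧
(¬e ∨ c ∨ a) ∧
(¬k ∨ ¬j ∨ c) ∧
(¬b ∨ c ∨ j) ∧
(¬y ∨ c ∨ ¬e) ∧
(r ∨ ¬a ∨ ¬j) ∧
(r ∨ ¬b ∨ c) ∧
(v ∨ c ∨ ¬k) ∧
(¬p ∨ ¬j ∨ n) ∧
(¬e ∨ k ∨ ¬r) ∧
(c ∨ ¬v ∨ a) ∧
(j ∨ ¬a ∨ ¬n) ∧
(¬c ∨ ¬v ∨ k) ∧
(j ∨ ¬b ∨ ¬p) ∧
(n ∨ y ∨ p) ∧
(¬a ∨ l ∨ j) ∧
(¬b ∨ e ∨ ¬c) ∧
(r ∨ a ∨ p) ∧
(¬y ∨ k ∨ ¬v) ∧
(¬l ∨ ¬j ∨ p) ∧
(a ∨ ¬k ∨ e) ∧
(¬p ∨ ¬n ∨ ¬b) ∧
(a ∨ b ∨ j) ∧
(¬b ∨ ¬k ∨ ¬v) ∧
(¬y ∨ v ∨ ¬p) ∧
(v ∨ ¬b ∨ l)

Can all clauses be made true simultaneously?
No

No, the formula is not satisfiable.

No assignment of truth values to the variables can make all 72 clauses true simultaneously.

The formula is UNSAT (unsatisfiable).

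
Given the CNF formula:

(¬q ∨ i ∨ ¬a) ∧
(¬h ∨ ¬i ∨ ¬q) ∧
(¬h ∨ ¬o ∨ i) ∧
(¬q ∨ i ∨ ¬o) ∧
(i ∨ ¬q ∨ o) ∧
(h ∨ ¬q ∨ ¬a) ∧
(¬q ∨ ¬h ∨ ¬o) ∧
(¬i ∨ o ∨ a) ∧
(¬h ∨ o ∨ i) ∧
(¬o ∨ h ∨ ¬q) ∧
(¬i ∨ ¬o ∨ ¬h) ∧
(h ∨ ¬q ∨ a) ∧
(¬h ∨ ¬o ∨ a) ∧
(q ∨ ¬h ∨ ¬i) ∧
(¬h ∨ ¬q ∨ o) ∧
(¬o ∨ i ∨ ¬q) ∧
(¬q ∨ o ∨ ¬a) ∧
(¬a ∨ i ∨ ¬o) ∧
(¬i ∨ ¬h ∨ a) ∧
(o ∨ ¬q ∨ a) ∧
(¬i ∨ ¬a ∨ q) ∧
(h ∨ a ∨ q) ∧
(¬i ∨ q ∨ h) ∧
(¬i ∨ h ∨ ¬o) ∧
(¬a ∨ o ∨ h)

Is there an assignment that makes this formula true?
No

No, the formula is not satisfiable.

No assignment of truth values to the variables can make all 25 clauses true simultaneously.

The formula is UNSAT (unsatisfiable).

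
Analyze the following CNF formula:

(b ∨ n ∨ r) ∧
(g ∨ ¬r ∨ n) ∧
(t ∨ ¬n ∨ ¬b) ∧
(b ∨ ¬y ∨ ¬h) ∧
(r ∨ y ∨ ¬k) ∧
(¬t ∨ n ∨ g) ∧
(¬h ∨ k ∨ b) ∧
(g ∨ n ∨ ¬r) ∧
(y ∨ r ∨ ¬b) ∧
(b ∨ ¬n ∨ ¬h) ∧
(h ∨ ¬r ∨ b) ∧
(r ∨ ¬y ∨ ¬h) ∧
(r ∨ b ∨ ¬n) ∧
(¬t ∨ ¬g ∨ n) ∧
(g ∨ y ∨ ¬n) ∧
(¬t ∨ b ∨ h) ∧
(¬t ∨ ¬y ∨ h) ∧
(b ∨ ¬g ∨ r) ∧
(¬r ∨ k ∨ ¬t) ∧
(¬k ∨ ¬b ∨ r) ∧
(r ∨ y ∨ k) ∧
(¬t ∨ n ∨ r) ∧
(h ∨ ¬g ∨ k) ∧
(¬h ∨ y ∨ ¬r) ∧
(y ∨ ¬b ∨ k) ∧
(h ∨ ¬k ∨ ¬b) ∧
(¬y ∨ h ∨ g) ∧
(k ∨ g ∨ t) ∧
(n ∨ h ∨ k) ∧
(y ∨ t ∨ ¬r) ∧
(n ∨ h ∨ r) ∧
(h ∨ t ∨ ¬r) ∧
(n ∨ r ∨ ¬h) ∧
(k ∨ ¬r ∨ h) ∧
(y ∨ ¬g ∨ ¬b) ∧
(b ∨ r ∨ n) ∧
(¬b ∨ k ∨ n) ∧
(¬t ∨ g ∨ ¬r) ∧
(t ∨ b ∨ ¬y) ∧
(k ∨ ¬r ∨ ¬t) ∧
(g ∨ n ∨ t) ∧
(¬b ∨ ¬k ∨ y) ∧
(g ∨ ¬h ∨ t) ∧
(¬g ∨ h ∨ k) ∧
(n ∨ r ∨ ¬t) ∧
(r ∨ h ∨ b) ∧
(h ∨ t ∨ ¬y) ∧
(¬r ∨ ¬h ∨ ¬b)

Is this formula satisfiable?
No

No, the formula is not satisfiable.

No assignment of truth values to the variables can make all 48 clauses true simultaneously.

The formula is UNSAT (unsatisfiable).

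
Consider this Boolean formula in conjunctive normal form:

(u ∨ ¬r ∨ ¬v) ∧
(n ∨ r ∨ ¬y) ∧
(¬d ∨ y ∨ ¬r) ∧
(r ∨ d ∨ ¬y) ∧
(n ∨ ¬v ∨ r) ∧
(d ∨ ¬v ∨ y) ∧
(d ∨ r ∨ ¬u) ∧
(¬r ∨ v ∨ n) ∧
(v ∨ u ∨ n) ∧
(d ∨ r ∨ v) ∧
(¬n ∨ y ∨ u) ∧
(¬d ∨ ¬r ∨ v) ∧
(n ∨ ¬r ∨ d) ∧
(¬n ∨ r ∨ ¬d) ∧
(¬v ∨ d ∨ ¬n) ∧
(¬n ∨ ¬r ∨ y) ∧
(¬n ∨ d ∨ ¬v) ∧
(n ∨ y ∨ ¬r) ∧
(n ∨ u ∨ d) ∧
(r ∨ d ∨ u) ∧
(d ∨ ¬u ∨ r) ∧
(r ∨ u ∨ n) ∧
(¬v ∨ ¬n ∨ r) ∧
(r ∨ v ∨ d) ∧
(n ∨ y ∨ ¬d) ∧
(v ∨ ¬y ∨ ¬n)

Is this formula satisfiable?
Yes

Yes, the formula is satisfiable.

One satisfying assignment is: u=True, y=True, n=True, v=True, d=True, r=True

Verification: With this assignment, all 26 clauses evaluate to true.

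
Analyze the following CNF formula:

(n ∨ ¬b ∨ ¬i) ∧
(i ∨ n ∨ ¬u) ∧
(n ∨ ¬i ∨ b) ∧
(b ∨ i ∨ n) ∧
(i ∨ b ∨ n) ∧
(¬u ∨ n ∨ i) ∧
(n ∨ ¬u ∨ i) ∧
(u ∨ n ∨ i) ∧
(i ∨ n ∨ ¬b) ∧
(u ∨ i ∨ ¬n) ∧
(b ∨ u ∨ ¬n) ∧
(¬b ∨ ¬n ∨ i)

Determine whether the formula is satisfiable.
Yes

Yes, the formula is satisfiable.

One satisfying assignment is: b=True, u=False, n=True, i=True

Verification: With this assignment, all 12 clauses evaluate to true.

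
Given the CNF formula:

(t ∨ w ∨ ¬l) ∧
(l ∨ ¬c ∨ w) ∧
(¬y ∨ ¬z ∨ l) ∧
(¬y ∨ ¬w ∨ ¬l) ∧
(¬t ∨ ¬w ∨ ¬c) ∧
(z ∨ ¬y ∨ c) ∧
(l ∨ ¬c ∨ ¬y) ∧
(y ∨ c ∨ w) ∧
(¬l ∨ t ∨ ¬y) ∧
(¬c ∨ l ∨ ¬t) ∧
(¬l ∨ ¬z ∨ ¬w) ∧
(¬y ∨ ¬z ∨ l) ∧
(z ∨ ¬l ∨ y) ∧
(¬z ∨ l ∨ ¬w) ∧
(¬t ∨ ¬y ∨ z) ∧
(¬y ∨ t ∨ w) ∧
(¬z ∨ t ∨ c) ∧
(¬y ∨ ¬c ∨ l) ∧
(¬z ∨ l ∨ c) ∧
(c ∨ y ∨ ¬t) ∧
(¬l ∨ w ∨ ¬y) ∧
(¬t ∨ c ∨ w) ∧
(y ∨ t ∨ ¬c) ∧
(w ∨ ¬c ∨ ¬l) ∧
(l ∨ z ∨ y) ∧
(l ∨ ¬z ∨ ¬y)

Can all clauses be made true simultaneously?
No

No, the formula is not satisfiable.

No assignment of truth values to the variables can make all 26 clauses true simultaneously.

The formula is UNSAT (unsatisfiable).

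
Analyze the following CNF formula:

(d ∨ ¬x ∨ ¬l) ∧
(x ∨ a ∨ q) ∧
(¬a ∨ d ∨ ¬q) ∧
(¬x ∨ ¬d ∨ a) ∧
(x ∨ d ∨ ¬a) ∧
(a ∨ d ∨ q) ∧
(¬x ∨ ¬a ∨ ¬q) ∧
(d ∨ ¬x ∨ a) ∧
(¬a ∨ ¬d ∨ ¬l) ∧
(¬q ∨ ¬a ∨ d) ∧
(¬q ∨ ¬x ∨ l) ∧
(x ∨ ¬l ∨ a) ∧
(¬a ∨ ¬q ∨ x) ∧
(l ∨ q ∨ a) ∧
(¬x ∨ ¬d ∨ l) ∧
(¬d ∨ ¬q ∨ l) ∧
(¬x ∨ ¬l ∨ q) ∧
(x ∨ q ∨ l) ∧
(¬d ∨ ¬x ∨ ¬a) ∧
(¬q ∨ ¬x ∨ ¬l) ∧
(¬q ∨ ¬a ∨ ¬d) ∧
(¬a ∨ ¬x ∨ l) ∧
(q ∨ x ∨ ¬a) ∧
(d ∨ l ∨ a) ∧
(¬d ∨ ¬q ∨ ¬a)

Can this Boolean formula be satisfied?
No

No, the formula is not satisfiable.

No assignment of truth values to the variables can make all 25 clauses true simultaneously.

The formula is UNSAT (unsatisfiable).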